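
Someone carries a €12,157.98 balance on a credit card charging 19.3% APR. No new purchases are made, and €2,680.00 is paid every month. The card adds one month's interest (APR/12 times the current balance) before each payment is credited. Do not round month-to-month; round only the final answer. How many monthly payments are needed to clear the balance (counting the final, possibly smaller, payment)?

5 payments

Monthly rate r = 19.3%/12 = 1.60833% = 0.0160833.
Recurrence: B ← B·(1+r) − €2,680.00.
Month 1: interest €195.54; balance after payment €9,673.52.
Month 2: interest €155.58; balance after payment €7,149.10.
Month 3: interest €114.98; balance after payment €4,584.08.
Month 4: interest €73.73; balance after payment €1,977.81.
Month 5: interest €31.81; balance after payment €0.00.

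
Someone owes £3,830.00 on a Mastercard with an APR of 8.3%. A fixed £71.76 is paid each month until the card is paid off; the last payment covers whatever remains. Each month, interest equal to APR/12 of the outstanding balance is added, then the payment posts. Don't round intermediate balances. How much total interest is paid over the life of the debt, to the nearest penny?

£966.29

Monthly rate r = 8.3%/12 = 0.691667% = 0.00691667.
Payoff takes n = ⌈−ln(1 − rB₀/P)/ln(1+r)⌉ = ⌈66.837⌉ = 67 payments; the last is £60.13.
Total paid = 66·£71.76 + £60.13 = £4,796.29.
Total interest = total paid − principal = £4,796.29 − £3,830.00 = £966.29.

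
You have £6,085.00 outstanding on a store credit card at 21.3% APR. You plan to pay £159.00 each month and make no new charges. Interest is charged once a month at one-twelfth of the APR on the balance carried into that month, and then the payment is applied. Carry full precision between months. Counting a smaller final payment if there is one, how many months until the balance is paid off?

65 payments

Monthly rate r = 21.3%/12 = 1.775% = 0.01775.
Recurrence: B ← B·(1+r) − £159.00.
Month 1: interest £108.01; balance after payment £6,034.01.
Month 2: interest £107.10; balance after payment £5,982.11.
Closed form: n = −ln(1 − rB₀/P)/ln(1+r) = −ln(0.3207)/ln(1.01775) ≈ 64.637, so the balance reaches zero during payment 65.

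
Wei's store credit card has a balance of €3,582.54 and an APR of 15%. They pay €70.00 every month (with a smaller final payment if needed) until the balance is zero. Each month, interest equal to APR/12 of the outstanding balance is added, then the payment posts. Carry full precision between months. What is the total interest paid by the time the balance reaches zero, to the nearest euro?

€2,170

Monthly rate r = 15%/12 = 1.25% = 0.0125.
Payoff takes n = ⌈−ln(1 − rB₀/P)/ln(1+r)⌉ = ⌈82.184⌉ = 83 payments; the last is €12.92.
Total paid = 82·€70.00 + €12.92 = €5,752.92.
Total interest = total paid − principal = €5,752.92 − €3,582.54 = €2,170.38.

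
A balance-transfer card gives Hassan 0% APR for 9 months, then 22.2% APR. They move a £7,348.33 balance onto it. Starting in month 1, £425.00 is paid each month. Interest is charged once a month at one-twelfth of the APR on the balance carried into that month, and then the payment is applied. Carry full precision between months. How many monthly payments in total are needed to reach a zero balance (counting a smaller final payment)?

Promo months 1–9 at r₀ = 0%/12 = 0; months 10+ at r₁ = 22.2%/12 = 0.0185.
After month 9 (no interest yet): B = £7,348.33 − 9·£425.00 = £3,523.33.
Then at r₁ with £425.00/mo: n₂ = −ln(1 − r₁·B/P)/ln(1+r₁) ≈ 9.08 → 10 more payments.

19 payments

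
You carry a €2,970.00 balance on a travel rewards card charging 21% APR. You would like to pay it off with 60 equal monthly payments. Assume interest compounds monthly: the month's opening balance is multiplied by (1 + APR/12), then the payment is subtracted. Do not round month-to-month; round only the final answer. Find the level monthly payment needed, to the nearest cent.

Monthly rate r = 21%/12 = 1.75% = 0.0175.
Level-payment amortization: P = B₀·r / (1 − (1+r)^(−n)) = 2970.00·0.0175 / (1 − 1.0175^(−60)).
Denominator 1 − (1+r)^(−60) = 0.646869747.
P = 51.975 / 0.646869747 ≈ 80.35.

€80.35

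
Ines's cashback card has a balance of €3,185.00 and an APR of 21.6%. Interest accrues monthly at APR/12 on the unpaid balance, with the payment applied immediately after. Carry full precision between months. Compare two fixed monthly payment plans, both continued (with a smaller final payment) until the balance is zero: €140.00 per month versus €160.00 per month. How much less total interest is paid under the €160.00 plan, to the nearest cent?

€155.16

Monthly rate r = 21.6%/12 = 1.8% = 0.018.
At €140.00/mo: n = ⌈−ln(1 − rB₀/P)/ln(1+r)⌉ = 30 payments (last €74.30); total interest = total paid − €3,185.00 = €949.30.
At €160.00/mo: 25 payments (last €139.14); total interest €794.14.
Interest saved = €949.30 − €794.14 = €155.16.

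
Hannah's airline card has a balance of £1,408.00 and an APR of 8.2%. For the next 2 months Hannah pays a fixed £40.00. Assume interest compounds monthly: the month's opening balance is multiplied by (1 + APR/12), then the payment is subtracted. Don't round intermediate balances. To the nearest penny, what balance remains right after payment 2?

£1,347.04

Monthly rate r = 8.2%/12 = 0.683333% = 0.00683333.
Each month: B ← B·(1+r) − £40.00.
Month 1: interest £9.62; balance after payment £1,377.62.
Month 2: interest £9.41; balance after payment £1,347.04.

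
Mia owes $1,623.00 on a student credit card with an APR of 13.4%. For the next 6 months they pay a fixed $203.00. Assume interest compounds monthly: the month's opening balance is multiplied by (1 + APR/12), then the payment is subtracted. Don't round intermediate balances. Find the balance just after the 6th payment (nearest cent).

Monthly rate r = 13.4%/12 = 1.11667% = 0.0111667.
Each month: B ← B·(1+r) − $203.00.
Month 1: interest $18.12; balance after payment $1,438.12.
Month 2: interest $16.06; balance after payment $1,251.18.
Month 3: interest $13.97; balance after payment $1,062.15.
Month 4: interest $11.86; balance after payment $871.01.
Month 5: interest $9.73; balance after payment $677.74.
Month 6: interest $7.57; balance after payment $482.31.

$482.31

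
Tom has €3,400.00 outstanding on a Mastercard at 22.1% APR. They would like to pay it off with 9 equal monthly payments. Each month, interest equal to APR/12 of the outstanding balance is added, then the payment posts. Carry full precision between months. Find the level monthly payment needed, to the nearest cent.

€413.41

Monthly rate r = 22.1%/12 = 1.84167% = 0.0184167.
Level-payment amortization: P = B₀·r / (1 − (1+r)^(−n)) = 3400.00·0.0184167 / (1 − 1.01842^(−9)).
Denominator 1 − (1+r)^(−9) = 0.151463521.
P = 62.6167 / 0.151463521 ≈ 413.41.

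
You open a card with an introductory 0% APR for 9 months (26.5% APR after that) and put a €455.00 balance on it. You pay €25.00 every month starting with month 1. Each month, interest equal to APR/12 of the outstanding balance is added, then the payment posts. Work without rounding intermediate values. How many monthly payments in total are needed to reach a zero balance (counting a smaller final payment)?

20 months

Promo months 1–9 at r₀ = 0%/12 = 0; months 10+ at r₁ = 26.5%/12 = 0.0220833.
After month 9 (no interest yet): B = €455.00 − 9·€25.00 = €230.00.
Then at r₁ with €25.00/mo: n₂ = −ln(1 − r₁·B/P)/ln(1+r₁) ≈ 10.40 → 11 more payments.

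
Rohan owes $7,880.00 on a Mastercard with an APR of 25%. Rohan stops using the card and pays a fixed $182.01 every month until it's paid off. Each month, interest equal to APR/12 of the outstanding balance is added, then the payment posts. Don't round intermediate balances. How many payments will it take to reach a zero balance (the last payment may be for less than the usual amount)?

113 payments

Monthly rate r = 25%/12 = 2.08333% = 0.0208333.
Recurrence: B ← B·(1+r) − $182.01.
Month 1: interest $164.17; balance after payment $7,862.16.
Month 2: interest $163.79; balance after payment $7,843.94.
Closed form: n = −ln(1 − rB₀/P)/ln(1+r) = −ln(0.098035)/ln(1.02083) ≈ 112.634, so the balance reaches zero during payment 113.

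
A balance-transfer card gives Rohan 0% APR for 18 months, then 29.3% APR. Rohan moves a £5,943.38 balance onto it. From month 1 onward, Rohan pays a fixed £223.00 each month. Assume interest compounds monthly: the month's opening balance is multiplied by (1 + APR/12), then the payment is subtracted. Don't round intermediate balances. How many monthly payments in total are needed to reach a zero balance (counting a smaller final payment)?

28 months

Promo months 1–18 at r₀ = 0%/12 = 0; months 19+ at r₁ = 29.3%/12 = 0.0244167.
After month 18 (no interest yet): B = £5,943.38 − 18·£223.00 = £1,929.38.
Then at r₁ with £223.00/mo: n₂ = −ln(1 − r₁·B/P)/ln(1+r₁) ≈ 9.84 → 10 more payments.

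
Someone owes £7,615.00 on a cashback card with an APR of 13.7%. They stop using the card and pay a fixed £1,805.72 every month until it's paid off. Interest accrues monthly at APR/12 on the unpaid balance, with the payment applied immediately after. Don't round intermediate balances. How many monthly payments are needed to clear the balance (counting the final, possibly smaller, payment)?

5 months

Monthly rate r = 13.7%/12 = 1.14167% = 0.0114167.
Recurrence: B ← B·(1+r) − £1,805.72.
Month 1: interest £86.94; balance after payment £5,896.22.
Month 2: interest £67.32; balance after payment £4,157.81.
Month 3: interest £47.47; balance after payment £2,399.56.
Month 4: interest £27.39; balance after payment £621.24.
Month 5: interest £7.09; balance after payment £0.00.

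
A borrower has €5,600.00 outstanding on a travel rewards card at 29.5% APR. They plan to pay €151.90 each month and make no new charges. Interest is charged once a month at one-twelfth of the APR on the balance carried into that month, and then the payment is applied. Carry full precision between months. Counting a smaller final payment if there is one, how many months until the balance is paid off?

Monthly rate r = 29.5%/12 = 2.45833% = 0.0245833.
Recurrence: B ← B·(1+r) − €151.90.
Month 1: interest €137.67; balance after payment €5,585.77.
Month 2: interest €137.32; balance after payment €5,571.18.
Closed form: n = −ln(1 − rB₀/P)/ln(1+r) = −ln(0.093702)/ln(1.02458) ≈ 97.490, so the balance reaches zero during payment 98.

98 payments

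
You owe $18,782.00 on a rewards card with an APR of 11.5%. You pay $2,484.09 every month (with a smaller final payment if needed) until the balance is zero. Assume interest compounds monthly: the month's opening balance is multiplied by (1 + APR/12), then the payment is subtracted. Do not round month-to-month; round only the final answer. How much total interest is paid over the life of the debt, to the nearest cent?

$809.69

Monthly rate r = 11.5%/12 = 0.958333% = 0.00958333.
Payoff takes n = ⌈−ln(1 − rB₀/P)/ln(1+r)⌉ = ⌈7.886⌉ = 8 payments; the last is $2,203.06.
Total paid = 7·$2,484.09 + $2,203.06 = $19,591.69.
Total interest = total paid − principal = $19,591.69 − $18,782.00 = $809.69.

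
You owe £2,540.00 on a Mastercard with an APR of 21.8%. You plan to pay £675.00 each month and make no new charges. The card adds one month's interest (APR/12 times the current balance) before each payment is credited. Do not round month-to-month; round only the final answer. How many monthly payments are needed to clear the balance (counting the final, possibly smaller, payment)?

4 payments

Monthly rate r = 21.8%/12 = 1.81667% = 0.0181667.
Recurrence: B ← B·(1+r) − £675.00.
Month 1: interest £46.14; balance after payment £1,911.14.
Month 2: interest £34.72; balance after payment £1,270.86.
Month 3: interest £23.09; balance after payment £618.95.
Month 4: interest £11.24; balance after payment £0.00.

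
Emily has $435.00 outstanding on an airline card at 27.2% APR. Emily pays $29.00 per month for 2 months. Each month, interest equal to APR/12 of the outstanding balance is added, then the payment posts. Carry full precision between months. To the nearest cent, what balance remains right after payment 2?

Monthly rate r = 27.2%/12 = 2.26667% = 0.0226667.
Each month: B ← B·(1+r) − $29.00.
Month 1: interest $9.86; balance after payment $415.86.
Month 2: interest $9.43; balance after payment $396.29.

$396.29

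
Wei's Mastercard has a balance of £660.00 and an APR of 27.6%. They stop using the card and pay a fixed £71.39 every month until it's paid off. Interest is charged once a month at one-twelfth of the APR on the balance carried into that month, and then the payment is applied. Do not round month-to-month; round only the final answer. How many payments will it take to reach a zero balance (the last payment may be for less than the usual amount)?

Monthly rate r = 27.6%/12 = 2.3% = 0.023.
Recurrence: B ← B·(1+r) − £71.39.
Month 1: interest £15.18; balance after payment £603.79.
Month 2: interest £13.89; balance after payment £546.29.
Closed form: n = −ln(1 − rB₀/P)/ln(1+r) = −ln(0.78737)/ln(1.023) ≈ 10.513, so the balance reaches zero during payment 11.

11 payments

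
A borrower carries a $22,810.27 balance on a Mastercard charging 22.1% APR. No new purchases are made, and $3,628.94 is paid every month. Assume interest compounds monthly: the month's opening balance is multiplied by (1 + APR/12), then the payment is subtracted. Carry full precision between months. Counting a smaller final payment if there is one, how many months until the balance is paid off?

Monthly rate r = 22.1%/12 = 1.84167% = 0.0184167.
Recurrence: B ← B·(1+r) − $3,628.94.
Month 1: interest $420.09; balance after payment $19,601.42.
Month 2: interest $360.99; balance after payment $16,333.47.
Closed form: n = −ln(1 − rB₀/P)/ln(1+r) = −ln(0.88424)/ln(1.01842) ≈ 6.742, so the balance reaches zero during payment 7.

7 payments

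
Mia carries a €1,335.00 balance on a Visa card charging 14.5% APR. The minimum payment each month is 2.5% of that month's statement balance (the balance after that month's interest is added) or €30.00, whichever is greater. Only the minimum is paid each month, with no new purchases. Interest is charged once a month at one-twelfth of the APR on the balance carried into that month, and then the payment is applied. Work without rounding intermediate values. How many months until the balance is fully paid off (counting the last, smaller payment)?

Monthly rate r = 14.5%/12 = 1.20833% = 0.0120833.
While 2.5% of the post-interest balance exceeds €30.00, each month B ← (B·(1+r))·(1 − 0.025), i.e. B shrinks by the factor (1+r)·0.975 = 0.98678.
This holds for months 1–9. Entering month 10 the balance is €1,184.32; 2.5% of the post-interest balance is now below €30.00, so the flat €30.00 minimum applies from here.
From month 10 a fixed €30.00 at rate r clears €1,184.32 in 54 more payments. Total: 9 + 54 = 63 months.

63 months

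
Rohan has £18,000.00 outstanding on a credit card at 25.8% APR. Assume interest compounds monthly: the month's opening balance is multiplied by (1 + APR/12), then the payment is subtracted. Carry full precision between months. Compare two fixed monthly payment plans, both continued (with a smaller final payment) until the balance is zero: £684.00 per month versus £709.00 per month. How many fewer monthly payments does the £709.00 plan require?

2 fewer payments

Monthly rate r = 25.8%/12 = 2.15% = 0.0215.
At £684.00/mo: n = ⌈−ln(1 − rB₀/P)/ln(1+r)⌉ = 40 payments (last £149.55); total interest = total paid − £18,000.00 = £8,825.55.
At £709.00/mo: 38 payments (last £75.20); total interest £8,308.20.
Payments saved = 40 − 38 = 2.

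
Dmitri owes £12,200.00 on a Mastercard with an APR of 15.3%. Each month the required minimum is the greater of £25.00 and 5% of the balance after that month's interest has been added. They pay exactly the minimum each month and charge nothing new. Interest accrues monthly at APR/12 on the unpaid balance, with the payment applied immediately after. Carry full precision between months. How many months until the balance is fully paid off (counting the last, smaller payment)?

106 months

Monthly rate r = 15.3%/12 = 1.275% = 0.01275.
While 5% of the post-interest balance exceeds £25.00, each month B ← (B·(1+r))·(1 − 0.05), i.e. B shrinks by the factor (1+r)·0.95 = 0.96211.
This holds for months 1–84. Entering month 85 the balance is £475.70; 5% of the post-interest balance is now below £25.00, so the flat £25.00 minimum applies from here.
From month 85 a fixed £25.00 at rate r clears £475.70 in 22 more payments. Total: 84 + 22 = 106 months.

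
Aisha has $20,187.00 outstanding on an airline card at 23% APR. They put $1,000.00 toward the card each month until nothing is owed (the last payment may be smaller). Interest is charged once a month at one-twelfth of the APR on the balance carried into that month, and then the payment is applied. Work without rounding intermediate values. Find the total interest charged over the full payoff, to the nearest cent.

Monthly rate r = 23%/12 = 1.91667% = 0.0191667.
Payoff takes n = ⌈−ln(1 − rB₀/P)/ln(1+r)⌉ = ⌈25.770⌉ = 26 payments; the last is $771.92.
Total paid = 25·$1,000.00 + $771.92 = $25,771.92.
Total interest = total paid − principal = $25,771.92 − $20,187.00 = $5,584.92.

$5,584.92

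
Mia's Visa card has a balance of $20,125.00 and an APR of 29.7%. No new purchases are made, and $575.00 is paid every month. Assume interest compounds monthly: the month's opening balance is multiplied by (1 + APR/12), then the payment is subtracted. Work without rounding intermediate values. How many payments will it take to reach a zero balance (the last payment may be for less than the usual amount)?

Monthly rate r = 29.7%/12 = 2.475% = 0.02475.
Recurrence: B ← B·(1+r) − $575.00.
Month 1: interest $498.09; balance after payment $20,048.09.
Month 2: interest $496.19; balance after payment $19,969.28.
Closed form: n = −ln(1 − rB₀/P)/ln(1+r) = −ln(0.13375)/ln(1.02475) ≈ 82.286, so the balance reaches zero during payment 83.

83 months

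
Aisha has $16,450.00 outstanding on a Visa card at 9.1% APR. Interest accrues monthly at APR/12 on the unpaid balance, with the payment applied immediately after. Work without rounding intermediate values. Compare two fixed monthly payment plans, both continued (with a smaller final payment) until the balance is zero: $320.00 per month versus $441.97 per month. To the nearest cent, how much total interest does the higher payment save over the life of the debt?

$1,524.22

Monthly rate r = 9.1%/12 = 0.758333% = 0.00758333.
At $320.00/mo: n = ⌈−ln(1 − rB₀/P)/ln(1+r)⌉ = 66 payments (last $125.74); total interest = total paid − $16,450.00 = $4,475.74.
At $441.97/mo: 44 payments (last $396.81); total interest $2,951.52.
Interest saved = $4,475.74 − $2,951.52 = $1,524.22.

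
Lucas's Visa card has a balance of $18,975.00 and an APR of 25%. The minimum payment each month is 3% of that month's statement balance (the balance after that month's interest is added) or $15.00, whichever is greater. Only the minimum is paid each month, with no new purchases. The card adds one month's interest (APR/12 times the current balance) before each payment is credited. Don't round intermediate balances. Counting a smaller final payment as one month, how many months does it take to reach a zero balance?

Monthly rate r = 25%/12 = 2.08333% = 0.0208333.
While 3% of the post-interest balance exceeds $15.00, each month B ← (B·(1+r))·(1 − 0.03), i.e. B shrinks by the factor (1+r)·0.97 = 0.99021.
This holds for months 1–372. Entering month 373 the balance is $488.05; 3% of the post-interest balance is now below $15.00, so the flat $15.00 minimum applies from here.
From month 373 a fixed $15.00 at rate r clears $488.05 in 55 more payments. Total: 372 + 55 = 427 months.

427 months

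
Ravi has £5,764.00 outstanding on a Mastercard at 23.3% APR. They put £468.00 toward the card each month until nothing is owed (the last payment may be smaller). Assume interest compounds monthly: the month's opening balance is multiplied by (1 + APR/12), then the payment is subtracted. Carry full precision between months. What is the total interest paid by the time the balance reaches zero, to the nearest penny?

£888.01

Monthly rate r = 23.3%/12 = 1.94167% = 0.0194167.
Payoff takes n = ⌈−ln(1 − rB₀/P)/ln(1+r)⌉ = ⌈14.212⌉ = 15 payments; the last is £100.01.
Total paid = 14·£468.00 + £100.01 = £6,652.01.
Total interest = total paid − principal = £6,652.01 − £5,764.00 = £888.01.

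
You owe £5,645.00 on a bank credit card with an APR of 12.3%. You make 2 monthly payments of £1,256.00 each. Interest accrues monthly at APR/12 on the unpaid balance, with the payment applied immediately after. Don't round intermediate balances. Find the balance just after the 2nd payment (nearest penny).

Monthly rate r = 12.3%/12 = 1.025% = 0.01025.
Each month: B ← B·(1+r) − £1,256.00.
Month 1: interest £57.86; balance after payment £4,446.86.
Month 2: interest £45.58; balance after payment £3,236.44.

£3,236.44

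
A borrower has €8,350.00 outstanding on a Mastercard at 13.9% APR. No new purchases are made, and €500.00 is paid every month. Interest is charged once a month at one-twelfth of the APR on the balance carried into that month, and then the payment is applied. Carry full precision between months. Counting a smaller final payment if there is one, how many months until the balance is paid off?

Monthly rate r = 13.9%/12 = 1.15833% = 0.0115833.
Recurrence: B ← B·(1+r) − €500.00.
Month 1: interest €96.72; balance after payment €7,946.72.
Month 2: interest €92.05; balance after payment €7,538.77.
Closed form: n = −ln(1 − rB₀/P)/ln(1+r) = −ln(0.80656)/ln(1.01158) ≈ 18.667, so the balance reaches zero during payment 19.

19 payments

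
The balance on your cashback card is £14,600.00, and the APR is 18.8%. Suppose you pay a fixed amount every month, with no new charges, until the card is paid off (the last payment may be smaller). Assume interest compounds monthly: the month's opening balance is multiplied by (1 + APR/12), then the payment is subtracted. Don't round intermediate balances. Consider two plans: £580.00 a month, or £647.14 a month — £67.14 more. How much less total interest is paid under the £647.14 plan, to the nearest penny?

Monthly rate r = 18.8%/12 = 1.56667% = 0.0156667.
At £580.00/mo: n = ⌈−ln(1 − rB₀/P)/ln(1+r)⌉ = 33 payments (last £151.44); total interest = total paid − £14,600.00 = £4,111.44.
At £647.14/mo: 29 payments (last £35.35); total interest £3,555.27.
Interest saved = £4,111.44 − £3,555.27 = £556.17.

£556.17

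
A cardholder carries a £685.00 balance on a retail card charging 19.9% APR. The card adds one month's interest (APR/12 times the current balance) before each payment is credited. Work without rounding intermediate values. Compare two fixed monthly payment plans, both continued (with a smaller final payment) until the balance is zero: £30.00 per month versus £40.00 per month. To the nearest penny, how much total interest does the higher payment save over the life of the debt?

Monthly rate r = 19.9%/12 = 1.65833% = 0.0165833.
At £30.00/mo: n = ⌈−ln(1 − rB₀/P)/ln(1+r)⌉ = 29 payments (last £28.00); total interest = total paid − £685.00 = £183.00.
At £40.00/mo: 21 payments (last £12.51); total interest £127.51.
Interest saved = £183.00 − £127.51 = £55.49.

£55.49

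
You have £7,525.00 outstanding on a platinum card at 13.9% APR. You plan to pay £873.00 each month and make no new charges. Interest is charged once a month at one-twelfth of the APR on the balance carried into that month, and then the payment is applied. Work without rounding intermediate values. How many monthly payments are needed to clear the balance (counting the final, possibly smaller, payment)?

Monthly rate r = 13.9%/12 = 1.15833% = 0.0115833.
Recurrence: B ← B·(1+r) − £873.00.
Month 1: interest £87.16; balance after payment £6,739.16.
Month 2: interest £78.06; balance after payment £5,944.23.
Closed form: n = −ln(1 − rB₀/P)/ln(1+r) = −ln(0.90016)/ln(1.01158) ≈ 9.133, so the balance reaches zero during payment 10.

10 months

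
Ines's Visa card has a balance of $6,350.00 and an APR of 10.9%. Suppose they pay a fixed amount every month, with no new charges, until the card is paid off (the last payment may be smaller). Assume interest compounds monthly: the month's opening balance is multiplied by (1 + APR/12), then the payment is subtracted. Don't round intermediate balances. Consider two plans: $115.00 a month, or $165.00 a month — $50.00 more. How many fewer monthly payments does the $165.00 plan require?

Monthly rate r = 10.9%/12 = 0.908333% = 0.00908333.
At $115.00/mo: n = ⌈−ln(1 − rB₀/P)/ln(1+r)⌉ = 78 payments (last $0.11); total interest = total paid − $6,350.00 = $2,505.11.
At $165.00/mo: 48 payments (last $93.85); total interest $1,498.85.
Payments saved = 78 − 48 = 30.

30 fewer payments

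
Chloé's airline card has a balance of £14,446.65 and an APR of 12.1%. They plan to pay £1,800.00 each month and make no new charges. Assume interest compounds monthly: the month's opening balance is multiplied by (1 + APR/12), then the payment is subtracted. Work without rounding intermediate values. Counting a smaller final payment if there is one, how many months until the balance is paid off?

9 months

Monthly rate r = 12.1%/12 = 1.00833% = 0.0100833.
Recurrence: B ← B·(1+r) − £1,800.00.
Month 1: interest £145.67; balance after payment £12,792.32.
Month 2: interest £128.99; balance after payment £11,121.31.
Closed form: n = −ln(1 − rB₀/P)/ln(1+r) = −ln(0.91907)/ln(1.01008) ≈ 8.411, so the balance reaches zero during payment 9.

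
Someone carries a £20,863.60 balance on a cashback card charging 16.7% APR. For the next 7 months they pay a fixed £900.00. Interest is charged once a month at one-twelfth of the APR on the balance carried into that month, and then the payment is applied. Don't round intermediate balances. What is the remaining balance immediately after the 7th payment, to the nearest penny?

Monthly rate r = 16.7%/12 = 1.39167% = 0.0139167.
Each month: B ← B·(1+r) − £900.00.
Month 1: interest £290.35; balance after payment £20,253.95.
Month 2: interest £281.87; balance after payment £19,635.82.
Month 3: interest £273.27; balance after payment £19,009.08.
Month 4: interest £264.54; balance after payment £18,373.63.
Month 5: interest £255.70; balance after payment £17,729.33.
Month 6: interest £246.73; balance after payment £17,076.06.
Month 7: interest £237.64; balance after payment £16,413.70.

£16,413.70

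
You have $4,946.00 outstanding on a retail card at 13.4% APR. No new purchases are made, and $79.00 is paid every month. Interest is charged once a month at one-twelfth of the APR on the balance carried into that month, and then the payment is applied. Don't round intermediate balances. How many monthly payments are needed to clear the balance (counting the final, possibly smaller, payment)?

109 payments

Monthly rate r = 13.4%/12 = 1.11667% = 0.0111667.
Recurrence: B ← B·(1+r) − $79.00.
Month 1: interest $55.23; balance after payment $4,922.23.
Month 2: interest $54.96; balance after payment $4,898.20.
Closed form: n = −ln(1 − rB₀/P)/ln(1+r) = −ln(0.30088)/ln(1.01117) ≈ 108.155, so the balance reaches zero during payment 109.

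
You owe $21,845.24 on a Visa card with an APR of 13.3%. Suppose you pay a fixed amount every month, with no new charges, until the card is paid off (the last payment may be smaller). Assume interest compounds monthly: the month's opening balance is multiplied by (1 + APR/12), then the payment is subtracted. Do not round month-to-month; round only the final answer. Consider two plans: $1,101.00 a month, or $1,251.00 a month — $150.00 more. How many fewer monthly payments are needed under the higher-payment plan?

Monthly rate r = 13.3%/12 = 1.10833% = 0.0110833.
At $1,101.00/mo: n = ⌈−ln(1 − rB₀/P)/ln(1+r)⌉ = 23 payments (last $585.92); total interest = total paid − $21,845.24 = $2,962.68.
At $1,251.00/mo: 20 payments (last $645.88); total interest $2,569.64.
Payments saved = 23 − 20 = 3.

3 fewer payments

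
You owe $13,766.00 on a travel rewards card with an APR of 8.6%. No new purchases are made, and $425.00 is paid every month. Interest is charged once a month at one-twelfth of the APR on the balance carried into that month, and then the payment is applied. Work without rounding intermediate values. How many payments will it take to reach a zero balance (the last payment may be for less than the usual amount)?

Monthly rate r = 8.6%/12 = 0.716667% = 0.00716667.
Recurrence: B ← B·(1+r) − $425.00.
Month 1: interest $98.66; balance after payment $13,439.66.
Month 2: interest $96.32; balance after payment $13,110.97.
Closed form: n = −ln(1 − rB₀/P)/ln(1+r) = −ln(0.76787)/ln(1.00717) ≈ 36.988, so the balance reaches zero during payment 37.

37 payments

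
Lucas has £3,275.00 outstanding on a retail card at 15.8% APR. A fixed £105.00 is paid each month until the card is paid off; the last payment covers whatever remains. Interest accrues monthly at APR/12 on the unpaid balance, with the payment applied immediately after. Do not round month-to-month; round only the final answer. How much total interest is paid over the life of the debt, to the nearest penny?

Monthly rate r = 15.8%/12 = 1.31667% = 0.0131667.
Payoff takes n = ⌈−ln(1 − rB₀/P)/ln(1+r)⌉ = ⌈40.424⌉ = 41 payments; the last is £44.70.
Total paid = 40·£105.00 + £44.70 = £4,244.70.
Total interest = total paid − principal = £4,244.70 − £3,275.00 = £969.70.

£969.70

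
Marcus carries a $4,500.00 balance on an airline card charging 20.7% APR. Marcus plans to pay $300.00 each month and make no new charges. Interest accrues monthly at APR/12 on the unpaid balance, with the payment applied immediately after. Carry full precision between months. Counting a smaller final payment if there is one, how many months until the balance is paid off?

Monthly rate r = 20.7%/12 = 1.725% = 0.01725.
Recurrence: B ← B·(1+r) − $300.00.
Month 1: interest $77.62; balance after payment $4,277.62.
Month 2: interest $73.79; balance after payment $4,051.41.
Closed form: n = −ln(1 − rB₀/P)/ln(1+r) = −ln(0.74125)/ln(1.01725) ≈ 17.507, so the balance reaches zero during payment 18.

18 months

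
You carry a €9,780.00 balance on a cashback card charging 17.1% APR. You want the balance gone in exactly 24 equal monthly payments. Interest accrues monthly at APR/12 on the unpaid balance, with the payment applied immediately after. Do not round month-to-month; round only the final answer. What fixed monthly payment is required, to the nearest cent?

Monthly rate r = 17.1%/12 = 1.425% = 0.01425.
Level-payment amortization: P = B₀·r / (1 − (1+r)^(−n)) = 9780.00·0.01425 / (1 − 1.01425^(−24)).
Denominator 1 − (1+r)^(−24) = 0.287935053.
P = 139.365 / 0.287935053 ≈ 484.02.

€484.02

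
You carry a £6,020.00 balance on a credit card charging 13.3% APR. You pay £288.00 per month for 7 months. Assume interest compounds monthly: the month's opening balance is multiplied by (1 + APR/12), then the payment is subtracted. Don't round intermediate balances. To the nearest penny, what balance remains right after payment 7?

£4,418.59

Monthly rate r = 13.3%/12 = 1.10833% = 0.0110833.
Each month: B ← B·(1+r) − £288.00.
Month 1: interest £66.72; balance after payment £5,798.72.
Month 2: interest £64.27; balance after payment £5,574.99.
Month 3: interest £61.79; balance after payment £5,348.78.
Month 4: interest £59.28; balance after payment £5,120.06.
Month 5: interest £56.75; balance after payment £4,888.81.
Month 6: interest £54.18; balance after payment £4,654.99.
Month 7: interest £51.59; balance after payment £4,418.59.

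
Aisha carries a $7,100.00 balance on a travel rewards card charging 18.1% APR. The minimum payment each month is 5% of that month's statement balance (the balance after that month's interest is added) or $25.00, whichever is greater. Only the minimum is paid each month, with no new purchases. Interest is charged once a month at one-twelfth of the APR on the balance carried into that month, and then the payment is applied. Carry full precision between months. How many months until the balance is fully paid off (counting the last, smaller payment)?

Monthly rate r = 18.1%/12 = 1.50833% = 0.0150833.
While 5% of the post-interest balance exceeds $25.00, each month B ← (B·(1+r))·(1 − 0.05), i.e. B shrinks by the factor (1+r)·0.95 = 0.96433.
This holds for months 1–74. Entering month 75 the balance is $482.98; 5% of the post-interest balance is now below $25.00, so the flat $25.00 minimum applies from here.
From month 75 a fixed $25.00 at rate r clears $482.98 in 24 more payments. Total: 74 + 24 = 98 months.

98 months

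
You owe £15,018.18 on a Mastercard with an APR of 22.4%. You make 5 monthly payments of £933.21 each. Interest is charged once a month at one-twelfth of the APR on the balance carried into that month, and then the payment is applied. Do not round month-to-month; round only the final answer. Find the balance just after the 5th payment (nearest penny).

£11,629.66

Monthly rate r = 22.4%/12 = 1.86667% = 0.0186667.
Each month: B ← B·(1+r) − £933.21.
Month 1: interest £280.34; balance after payment £14,365.31.
Month 2: interest £268.15; balance after payment £13,700.25.
Month 3: interest £255.74; balance after payment £13,022.78.
Month 4: interest £243.09; balance after payment £12,332.66.
Month 5: interest £230.21; balance after payment £11,629.66.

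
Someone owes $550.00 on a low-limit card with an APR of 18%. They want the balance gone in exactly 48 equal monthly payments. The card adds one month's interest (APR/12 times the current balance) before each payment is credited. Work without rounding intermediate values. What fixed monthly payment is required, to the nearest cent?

Monthly rate r = 18%/12 = 1.5% = 0.015.
Level-payment amortization: P = B₀·r / (1 − (1+r)^(−n)) = 550.00·0.015 / (1 − 1.015^(−48)).
Denominator 1 − (1+r)^(−48) = 0.510638305.
P = 8.25 / 0.510638305 ≈ 16.16.

$16.16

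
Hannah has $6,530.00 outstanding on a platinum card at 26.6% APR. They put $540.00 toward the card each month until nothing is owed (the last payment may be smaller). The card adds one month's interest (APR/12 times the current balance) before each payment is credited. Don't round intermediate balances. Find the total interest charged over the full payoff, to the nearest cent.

Monthly rate r = 26.6%/12 = 2.21667% = 0.0221667.
Payoff takes n = ⌈−ln(1 − rB₀/P)/ln(1+r)⌉ = ⌈14.233⌉ = 15 payments; the last is $126.74.
Total paid = 14·$540.00 + $126.74 = $7,686.74.
Total interest = total paid − principal = $7,686.74 − $6,530.00 = $1,156.74.

$1,156.74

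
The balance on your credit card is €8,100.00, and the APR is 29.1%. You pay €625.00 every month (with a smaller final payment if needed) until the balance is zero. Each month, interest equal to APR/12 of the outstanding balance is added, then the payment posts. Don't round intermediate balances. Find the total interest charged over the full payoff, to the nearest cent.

Monthly rate r = 29.1%/12 = 2.425% = 0.02425.
Payoff takes n = ⌈−ln(1 − rB₀/P)/ln(1+r)⌉ = ⌈15.746⌉ = 16 payments; the last is €467.71.
Total paid = 15·€625.00 + €467.71 = €9,842.71.
Total interest = total paid − principal = €9,842.71 − €8,100.00 = €1,742.71.

€1,742.71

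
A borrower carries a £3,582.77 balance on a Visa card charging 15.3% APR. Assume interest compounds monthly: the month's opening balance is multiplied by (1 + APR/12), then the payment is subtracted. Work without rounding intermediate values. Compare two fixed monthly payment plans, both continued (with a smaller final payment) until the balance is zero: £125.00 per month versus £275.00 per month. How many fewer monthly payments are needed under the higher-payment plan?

21 fewer payments

Monthly rate r = 15.3%/12 = 1.275% = 0.01275.
At £125.00/mo: n = ⌈−ln(1 − rB₀/P)/ln(1+r)⌉ = 36 payments (last £112.53); total interest = total paid − £3,582.77 = £904.76.
At £275.00/mo: 15 payments (last £93.34); total interest £360.57.
Payments saved = 36 − 15 = 21.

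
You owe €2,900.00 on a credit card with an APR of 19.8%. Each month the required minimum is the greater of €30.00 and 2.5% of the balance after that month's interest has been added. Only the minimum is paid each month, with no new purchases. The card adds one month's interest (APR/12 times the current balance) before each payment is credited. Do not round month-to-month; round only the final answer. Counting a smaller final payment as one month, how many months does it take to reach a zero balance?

165 months

Monthly rate r = 19.8%/12 = 1.65% = 0.0165.
While 2.5% of the post-interest balance exceeds €30.00, each month B ← (B·(1+r))·(1 − 0.025), i.e. B shrinks by the factor (1+r)·0.975 = 0.99109.
This holds for months 1–101. Entering month 102 the balance is €1,174.11; 2.5% of the post-interest balance is now below €30.00, so the flat €30.00 minimum applies from here.
From month 102 a fixed €30.00 at rate r clears €1,174.11 in 64 more payments. Total: 101 + 64 = 165 months.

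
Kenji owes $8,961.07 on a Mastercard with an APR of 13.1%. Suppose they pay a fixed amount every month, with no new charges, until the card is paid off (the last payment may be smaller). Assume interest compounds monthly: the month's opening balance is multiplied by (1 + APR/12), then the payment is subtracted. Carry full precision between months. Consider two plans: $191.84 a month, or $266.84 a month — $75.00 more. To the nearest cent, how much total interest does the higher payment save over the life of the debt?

Monthly rate r = 13.1%/12 = 1.09167% = 0.0109167.
At $191.84/mo: n = ⌈−ln(1 − rB₀/P)/ln(1+r)⌉ = 66 payments (last $132.20); total interest = total paid − $8,961.07 = $3,640.73.
At $266.84/mo: 43 payments (last $15.97); total interest $2,262.18.
Interest saved = $3,640.73 − $2,262.18 = $1,378.55.

$1,378.55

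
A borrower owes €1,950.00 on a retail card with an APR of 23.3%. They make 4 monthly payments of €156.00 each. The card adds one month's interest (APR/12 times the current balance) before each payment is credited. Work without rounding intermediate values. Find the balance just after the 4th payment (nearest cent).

€1,463.51

Monthly rate r = 23.3%/12 = 1.94167% = 0.0194167.
Each month: B ← B·(1+r) − €156.00.
Month 1: interest €37.86; balance after payment €1,831.86.
Month 2: interest €35.57; balance after payment €1,711.43.
Month 3: interest €33.23; balance after payment €1,588.66.
Month 4: interest €30.85; balance after payment €1,463.51.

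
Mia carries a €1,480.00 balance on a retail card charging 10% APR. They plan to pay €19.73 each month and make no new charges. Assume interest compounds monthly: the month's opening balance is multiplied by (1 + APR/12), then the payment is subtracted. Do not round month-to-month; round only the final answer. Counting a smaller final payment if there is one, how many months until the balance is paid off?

Monthly rate r = 10%/12 = 0.833333% = 0.00833333.
Recurrence: B ← B·(1+r) − €19.73.
Month 1: interest €12.33; balance after payment €1,472.60.
Month 2: interest €12.27; balance after payment €1,465.15.
Closed form: n = −ln(1 − rB₀/P)/ln(1+r) = −ln(0.37489)/ln(1.00833) ≈ 118.223, so the balance reaches zero during payment 119.

119 payments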